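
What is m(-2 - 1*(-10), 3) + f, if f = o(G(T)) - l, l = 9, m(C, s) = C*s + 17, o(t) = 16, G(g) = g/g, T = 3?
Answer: 48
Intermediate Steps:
G(g) = 1
m(C, s) = 17 + C*s
f = 7 (f = 16 - 1*9 = 16 - 9 = 7)
m(-2 - 1*(-10), 3) + f = (17 + (-2 - 1*(-10))*3) + 7 = (17 + (-2 + 10)*3) + 7 = (17 + 8*3) + 7 = (17 + 24) + 7 = 41 + 7 = 48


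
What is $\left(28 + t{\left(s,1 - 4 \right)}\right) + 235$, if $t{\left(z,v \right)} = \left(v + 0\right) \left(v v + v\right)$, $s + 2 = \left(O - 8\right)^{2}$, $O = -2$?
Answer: $245$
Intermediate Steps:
$s = 98$ ($s = -2 + \left(-2 - 8\right)^{2} = -2 + \left(-10\right)^{2} = -2 + 100 = 98$)
$t{\left(z,v \right)} = v \left(v + v^{2}\right)$ ($t{\left(z,v \right)} = v \left(v^{2} + v\right) = v \left(v + v^{2}\right)$)
$\left(28 + t{\left(s,1 - 4 \right)}\right) + 235 = \left(28 + \left(1 - 4\right)^{2} \left(1 + \left(1 - 4\right)\right)\right) + 235 = \left(28 + \left(-3\right)^{2} \left(1 - 3\right)\right) + 235 = \left(28 + 9 \left(-2\right)\right) + 235 = \left(28 - 18\right) + 235 = 10 + 235 = 245$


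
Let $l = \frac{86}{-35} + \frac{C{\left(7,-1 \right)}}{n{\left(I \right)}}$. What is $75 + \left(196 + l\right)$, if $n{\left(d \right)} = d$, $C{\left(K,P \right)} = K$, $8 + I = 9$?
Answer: $\frac{9644}{35} \approx 275.54$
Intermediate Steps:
$I = 1$ ($I = -8 + 9 = 1$)
$l = \frac{159}{35}$ ($l = \frac{86}{-35} + \frac{7}{1} = 86 \left(- \frac{1}{35}\right) + 7 \cdot 1 = - \frac{86}{35} + 7 = \frac{159}{35} \approx 4.5429$)
$75 + \left(196 + l\right) = 75 + \left(196 + \frac{159}{35}\right) = 75 + \frac{7019}{35} = \frac{9644}{35}$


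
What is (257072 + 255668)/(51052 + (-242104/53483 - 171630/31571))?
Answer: 432883768371410/43092540651781 ≈ 10.045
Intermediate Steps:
(257072 + 255668)/(51052 + (-242104/53483 - 171630/31571)) = 512740/(51052 + (-242104*1/53483 - 171630*1/31571)) = 512740/(51052 + (-242104/53483 - 171630/31571)) = 512740/(51052 - 16822752674/1688511793) = 512740/(86185081303562/1688511793) = 512740*(1688511793/86185081303562) = 432883768371410/43092540651781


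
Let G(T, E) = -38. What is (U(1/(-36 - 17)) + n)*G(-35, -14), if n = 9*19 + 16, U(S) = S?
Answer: -376580/53 ≈ -7105.3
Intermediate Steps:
n = 187 (n = 171 + 16 = 187)
(U(1/(-36 - 17)) + n)*G(-35, -14) = (1/(-36 - 17) + 187)*(-38) = (1/(-53) + 187)*(-38) = (-1/53 + 187)*(-38) = (9910/53)*(-38) = -376580/53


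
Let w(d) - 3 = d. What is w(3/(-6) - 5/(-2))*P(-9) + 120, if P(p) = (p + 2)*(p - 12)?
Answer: 855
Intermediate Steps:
w(d) = 3 + d
P(p) = (-12 + p)*(2 + p) (P(p) = (2 + p)*(-12 + p) = (-12 + p)*(2 + p))
w(3/(-6) - 5/(-2))*P(-9) + 120 = (3 + (3/(-6) - 5/(-2)))*(-24 + (-9)² - 10*(-9)) + 120 = (3 + (3*(-⅙) - 5*(-½)))*(-24 + 81 + 90) + 120 = (3 + (-½ + 5/2))*147 + 120 = (3 + 2)*147 + 120 = 5*147 + 120 = 735 + 120 = 855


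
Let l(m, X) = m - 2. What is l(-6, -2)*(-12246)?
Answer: 97968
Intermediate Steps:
l(m, X) = -2 + m
l(-6, -2)*(-12246) = (-2 - 6)*(-12246) = -8*(-12246) = 97968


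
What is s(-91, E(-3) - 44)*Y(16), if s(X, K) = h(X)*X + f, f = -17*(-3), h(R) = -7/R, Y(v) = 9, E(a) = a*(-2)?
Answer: 396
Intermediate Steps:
E(a) = -2*a
f = 51
s(X, K) = 44 (s(X, K) = (-7/X)*X + 51 = -7 + 51 = 44)
s(-91, E(-3) - 44)*Y(16) = 44*9 = 396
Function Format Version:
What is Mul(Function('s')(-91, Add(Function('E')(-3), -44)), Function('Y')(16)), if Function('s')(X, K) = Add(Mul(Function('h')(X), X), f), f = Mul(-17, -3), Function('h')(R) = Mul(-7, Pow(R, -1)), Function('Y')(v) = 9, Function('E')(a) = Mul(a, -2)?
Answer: 396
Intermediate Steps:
Function('E')(a) = Mul(-2, a)
f = 51
Function('s')(X, K) = 44 (Function('s')(X, K) = Add(Mul(Mul(-7, Pow(X, -1)), X), 51) = Add(-7, 51) = 44)
Mul(Function('s')(-91, Add(Function('E')(-3), -44)), Function('Y')(16)) = Mul(44, 9) = 396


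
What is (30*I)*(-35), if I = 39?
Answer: -40950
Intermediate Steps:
(30*I)*(-35) = (30*39)*(-35) = 1170*(-35) = -40950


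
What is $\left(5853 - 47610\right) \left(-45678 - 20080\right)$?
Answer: $2745856806$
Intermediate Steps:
$\left(5853 - 47610\right) \left(-45678 - 20080\right) = \left(-41757\right) \left(-65758\right) = 2745856806$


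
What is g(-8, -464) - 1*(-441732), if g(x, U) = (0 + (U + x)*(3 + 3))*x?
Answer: 464388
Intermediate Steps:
g(x, U) = x*(6*U + 6*x) (g(x, U) = (0 + (U + x)*6)*x = (0 + (6*U + 6*x))*x = (6*U + 6*x)*x = x*(6*U + 6*x))
g(-8, -464) - 1*(-441732) = 6*(-8)*(-464 - 8) - 1*(-441732) = 6*(-8)*(-472) + 441732 = 22656 + 441732 = 464388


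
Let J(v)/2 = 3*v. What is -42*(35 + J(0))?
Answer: -1470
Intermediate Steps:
J(v) = 6*v (J(v) = 2*(3*v) = 6*v)
-42*(35 + J(0)) = -42*(35 + 6*0) = -42*(35 + 0) = -42*35 = -1470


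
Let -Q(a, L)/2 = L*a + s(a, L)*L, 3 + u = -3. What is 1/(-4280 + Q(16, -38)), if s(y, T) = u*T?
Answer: 1/14264 ≈ 7.0107e-5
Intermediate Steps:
u = -6 (u = -3 - 3 = -6)
s(y, T) = -6*T
Q(a, L) = 12*L**2 - 2*L*a (Q(a, L) = -2*(L*a + (-6*L)*L) = -2*(L*a - 6*L**2) = -2*(-6*L**2 + L*a) = 12*L**2 - 2*L*a)
1/(-4280 + Q(16, -38)) = 1/(-4280 + 2*(-38)*(-1*16 + 6*(-38))) = 1/(-4280 + 2*(-38)*(-16 - 228)) = 1/(-4280 + 2*(-38)*(-244)) = 1/(-4280 + 18544) = 1/14264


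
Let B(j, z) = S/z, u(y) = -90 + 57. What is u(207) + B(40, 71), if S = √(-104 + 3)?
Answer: -33 + I*√101/71 ≈ -33.0 + 0.14155*I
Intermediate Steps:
S = I*√101 (S = √(-101) = I*√101 ≈ 10.05*I)
u(y) = -33
B(j, z) = I*√101/z (B(j, z) = (I*√101)/z = I*√101/z)
u(207) + B(40, 71) = -33 + I*√101/71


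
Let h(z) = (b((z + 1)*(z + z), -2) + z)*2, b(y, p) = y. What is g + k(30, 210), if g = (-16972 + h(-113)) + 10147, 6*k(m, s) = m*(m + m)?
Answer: 43873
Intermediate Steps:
h(z) = 2*z + 4*z*(1 + z) (h(z) = ((z + 1)*(z + z) + z)*2 = ((1 + z)*(2*z) + z)*2 = (2*z*(1 + z) + z)*2 = (z + 2*z*(1 + z))*2 = 2*z + 4*z*(1 + z))
k(m, s) = m²/3 (k(m, s) = (m*(m + m))/6 = (m*(2*m))/6 = (2*m²)/6 = m²/3)
g = 43573 (g = (-16972 + 2*(-113)*(3 + 2*(-113))) + 10147 = (-16972 + 2*(-113)*(3 - 226)) + 10147 = (-16972 + 2*(-113)*(-223)) + 10147 = (-16972 + 50398) + 10147 = 33426 + 10147 = 43573)
g + k(30, 210) = 43573 + (⅓)*30² = 43573 + (⅓)*900 = 43573 + 300 = 43873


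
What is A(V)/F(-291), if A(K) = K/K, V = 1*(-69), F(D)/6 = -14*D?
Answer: 1/24444 ≈ 4.0910e-5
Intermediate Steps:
F(D) = -84*D (F(D) = 6*(-14*D) = -84*D)
V = -69
A(K) = 1
A(V)/F(-291) = 1/(-84*(-291)) = 1/24444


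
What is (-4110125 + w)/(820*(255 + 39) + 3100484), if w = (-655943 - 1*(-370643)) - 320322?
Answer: -4715747/3341564 ≈ -1.4112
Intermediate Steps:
w = -605622 (w = (-655943 + 370643) - 320322 = -285300 - 320322 = -605622)
(-4110125 + w)/(820*(255 + 39) + 3100484) = (-4110125 - 605622)/(820*(255 + 39) + 3100484) = -4715747/(820*294 + 3100484) = -4715747/(241080 + 3100484) = -4715747/3341564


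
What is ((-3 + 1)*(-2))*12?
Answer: 48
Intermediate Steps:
((-3 + 1)*(-2))*12 = -2*(-2)*12 = 4*12 = 48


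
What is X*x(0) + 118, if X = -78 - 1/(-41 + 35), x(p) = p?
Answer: 118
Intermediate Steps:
X = -467/6 (X = -78 - 1/(-6) = -78 - 1*(-⅙) = -78 + ⅙ = -467/6 ≈ -77.833)
X*x(0) + 118 = -467/6*0 + 118 = 0 + 118 = 118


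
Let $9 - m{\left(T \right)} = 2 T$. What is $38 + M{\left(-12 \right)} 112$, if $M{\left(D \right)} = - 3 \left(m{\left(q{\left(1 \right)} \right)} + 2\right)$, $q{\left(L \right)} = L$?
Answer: $-2986$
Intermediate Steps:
$m{\left(T \right)} = 9 - 2 T$
$M{\left(D \right)} = -27$ ($M{\left(D \right)} = - 3 \left(\left(9 - 2\right) + 2\right) = - 3 \left(7 + 2\right) = \left(-3\right) 9 = -27$)
$38 + M{\left(-12 \right)} 112 = 38 - 3024 = -2986$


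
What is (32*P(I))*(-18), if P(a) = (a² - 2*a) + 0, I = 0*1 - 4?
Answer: -13824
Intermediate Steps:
I = -4 (I = 0 - 4 = -4)
P(a) = a² - 2*a
(32*P(I))*(-18) = (32*(-4*(-2 - 4)))*(-18) = (32*(-4*(-6)))*(-18) = (32*24)*(-18) = 768*(-18) = -13824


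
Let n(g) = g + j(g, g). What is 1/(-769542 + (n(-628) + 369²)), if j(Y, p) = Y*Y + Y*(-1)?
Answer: -1/238997 ≈ -4.1842e-6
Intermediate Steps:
j(Y, p) = Y² - Y
n(g) = g + g*(-1 + g)
1/(-769542 + (n(-628) + 369²)) = 1/(-769542 + ((-628)² + 369²)) = 1/(-769542 + (394384 + 136161)) = 1/(-769542 + 530545) = 1/(-238997) = -1/238997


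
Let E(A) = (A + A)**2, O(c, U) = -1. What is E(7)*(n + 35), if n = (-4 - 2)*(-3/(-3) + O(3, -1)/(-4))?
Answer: 5390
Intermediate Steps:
E(A) = 4*A**2 (E(A) = (2*A)**2 = 4*A**2)
n = -15/2 (n = (-4 - 2)*(-3/(-3) - 1/(-4)) = -6*(-3*(-1/3) - 1*(-1/4)) = -6*(1 + 1/4) = -6*5/4 = -15/2 ≈ -7.5000)
E(7)*(n + 35) = (4*7**2)*(-15/2 + 35) = (4*49)*(55/2) = 196*(55/2) = 5390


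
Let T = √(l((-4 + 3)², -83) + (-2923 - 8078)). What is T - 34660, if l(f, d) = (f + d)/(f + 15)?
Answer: -34660 + 13*I*√1042/4 ≈ -34660.0 + 104.91*I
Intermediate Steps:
l(f, d) = (d + f)/(15 + f)
T = 13*I*√1042/4 (T = √((-83 + (-4 + 3)²)/(15 + (-4 + 3)²) + (-2923 - 8078)) = √((-83 + (-1)²)/(15 + (-1)²) - 11001) = √((-83 + 1)/(15 + 1) - 11001) = √(-82/16 - 11001) = √((1/16)*(-82) - 11001) = √(-41/8 - 11001) = √(-88049/8) = 13*I*√1042/4 ≈ 104.91*I)
T - 34660 = 13*I*√1042/4 - 34660 = -34660 + 13*I*√1042/4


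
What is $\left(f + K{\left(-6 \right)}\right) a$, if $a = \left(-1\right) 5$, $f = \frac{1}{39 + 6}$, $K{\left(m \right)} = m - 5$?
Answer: $\frac{494}{9} \approx 54.889$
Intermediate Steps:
$K{\left(m \right)} = -5 + m$
$f = \frac{1}{45} \approx 0.022222$
$a = -5$
$\left(f + K{\left(-6 \right)}\right) a = \left(\frac{1}{45} - 11\right) \left(-5\right) = \left(- \frac{494}{45}\right) \left(-5\right) = \frac{494}{9}$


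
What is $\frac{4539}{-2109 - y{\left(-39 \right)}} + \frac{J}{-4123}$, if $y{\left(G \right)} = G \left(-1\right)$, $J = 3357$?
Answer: $- \frac{8641711}{2952068} \approx -2.9273$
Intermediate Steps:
$y{\left(G \right)} = - G$
$\frac{4539}{-2109 - y{\left(-39 \right)}} + \frac{J}{-4123} = \frac{4539}{-2109 - \left(-1\right) \left(-39\right)} + \frac{3357}{-4123} = \frac{4539}{-2109 - 39} + 3357 \left(- \frac{1}{4123}\right) = \frac{4539}{-2109 - 39} - \frac{3357}{4123} = \frac{4539}{-2148} - \frac{3357}{4123} = 4539 \left(- \frac{1}{2148}\right) - \frac{3357}{4123} = - \frac{1513}{716} - \frac{3357}{4123} = - \frac{8641711}{2952068}$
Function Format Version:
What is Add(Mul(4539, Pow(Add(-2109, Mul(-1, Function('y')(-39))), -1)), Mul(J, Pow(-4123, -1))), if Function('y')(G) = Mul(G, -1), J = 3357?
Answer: Rational(-8641711, 2952068) ≈ -2.9273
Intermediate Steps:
Function('y')(G) = Mul(-1, G)
Add(Mul(4539, Pow(Add(-2109, Mul(-1, Function('y')(-39))), -1)), Mul(J, Pow(-4123, -1))) = Add(Mul(4539, Pow(Add(-2109, Mul(-1, Mul(-1, -39))), -1)), Mul(3357, Pow(-4123, -1))) = Add(Mul(4539, Pow(Add(-2109, Mul(-1, 39)), -1)), Mul(3357, Rational(-1, 4123))) = Add(Mul(4539, Pow(Add(-2109, -39), -1)), Rational(-3357, 4123)) = Add(Mul(4539, Pow(-2148, -1)), Rational(-3357, 4123)) = Add(Mul(4539, Rational(-1, 2148)), Rational(-3357, 4123)) = Add(Rational(-1513, 716), Rational(-3357, 4123)) = Rational(-8641711, 2952068)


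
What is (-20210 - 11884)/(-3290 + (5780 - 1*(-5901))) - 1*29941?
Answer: -83755675/2797 ≈ -29945.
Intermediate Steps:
(-20210 - 11884)/(-3290 + (5780 - 1*(-5901))) - 1*29941 = -32094/(-3290 + (5780 + 5901)) - 29941 = -32094/(-3290 + 11681) - 29941 = -32094/8391 - 29941 = -32094*1/8391 - 29941 = -10698/2797 - 29941 = -83755675/2797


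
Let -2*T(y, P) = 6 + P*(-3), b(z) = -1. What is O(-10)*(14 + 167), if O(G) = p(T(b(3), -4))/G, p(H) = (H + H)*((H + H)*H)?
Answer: 263898/5 ≈ 52780.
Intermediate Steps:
T(y, P) = -3 + 3*P/2 (T(y, P) = -(6 + P*(-3))/2 = -(6 - 3*P)/2 = -3 + 3*P/2)
p(H) = 4*H³ (p(H) = (2*H)*((2*H)*H) = (2*H)*(2*H²) = 4*H³)
O(G) = -2916/G (O(G) = (4*(-3 + (3/2)*(-4))³)/G = (4*(-3 - 6)³)/G = (4*(-9)³)/G = (4*(-729))/G = -2916/G)
O(-10)*(14 + 167) = (-2916/(-10))*(14 + 167) = -2916*(-⅒)*181 = (1458/5)*181 = 263898/5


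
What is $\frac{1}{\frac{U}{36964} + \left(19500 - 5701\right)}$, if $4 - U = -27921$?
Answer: $\frac{36964}{510094161} \approx 7.2465 \cdot 10^{-5}$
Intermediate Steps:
$U = 27925$ ($U = 4 - -27921 = 4 + 27921 = 27925$)
$\frac{1}{\frac{U}{36964} + \left(19500 - 5701\right)} = \frac{1}{\frac{27925}{36964} + \left(19500 - 5701\right)} = \frac{1}{27925 \cdot \frac{1}{36964} + 13799} = \frac{1}{\frac{27925}{36964} + 13799} = \frac{1}{\frac{510094161}{36964}} = \frac{36964}{510094161}$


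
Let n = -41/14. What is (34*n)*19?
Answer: -13243/7 ≈ -1891.9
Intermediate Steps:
n = -41/14 (n = -41*1/14 = -41/14 ≈ -2.9286)
(34*n)*19 = (34*(-41/14))*19 = -697/7*19 = -13243/7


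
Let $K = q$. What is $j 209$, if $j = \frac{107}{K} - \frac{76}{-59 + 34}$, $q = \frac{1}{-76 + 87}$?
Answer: $\frac{6165709}{25} \approx 2.4663 \cdot 10^{5}$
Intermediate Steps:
$q = \frac{1}{11} \approx 0.090909$
$K = \frac{1}{11} \approx 0.090909$
$j = \frac{29501}{25}$ ($j = 107 \frac{1}{\frac{1}{11}} - \frac{76}{-59 + 34} = 107 \cdot 11 - \frac{76}{-25} = 1177 - - \frac{76}{25} = 1177 + \frac{76}{25} = \frac{29501}{25} \approx 1180.0$)
$j 209 = \frac{29501}{25} \cdot 209 = \frac{6165709}{25}$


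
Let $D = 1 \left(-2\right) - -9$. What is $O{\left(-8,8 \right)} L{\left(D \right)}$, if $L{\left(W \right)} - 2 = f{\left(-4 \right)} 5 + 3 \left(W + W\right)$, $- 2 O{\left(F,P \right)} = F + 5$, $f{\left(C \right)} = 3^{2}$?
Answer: $\frac{267}{2} \approx 133.5$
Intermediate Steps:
$f{\left(C \right)} = 9$
$O{\left(F,P \right)} = - \frac{5}{2} - \frac{F}{2}$ ($O{\left(F,P \right)} = - \frac{F + 5}{2} = - \frac{5 + F}{2} = - \frac{5}{2} - \frac{F}{2}$)
$D = 7$ ($D = -2 + 9 = 7$)
$L{\left(W \right)} = 47 + 6 W$ ($L{\left(W \right)} = 2 + \left(9 \cdot 5 + 3 \left(W + W\right)\right) = 2 + \left(45 + 3 \cdot 2 W\right) = 2 + \left(45 + 6 W\right) = 47 + 6 W$)
$O{\left(-8,8 \right)} L{\left(D \right)} = \left(- \frac{5}{2} - -4\right) \left(47 + 6 \cdot 7\right) = \left(- \frac{5}{2} + 4\right) \left(47 + 42\right) = \frac{3}{2} \cdot 89 = \frac{267}{2}$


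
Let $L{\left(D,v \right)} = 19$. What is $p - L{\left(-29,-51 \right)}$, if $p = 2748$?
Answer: $2729$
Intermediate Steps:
$p - L{\left(-29,-51 \right)} = 2748 - 19 = 2729$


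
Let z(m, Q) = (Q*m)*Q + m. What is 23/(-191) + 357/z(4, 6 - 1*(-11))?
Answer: 41507/221560 ≈ 0.18734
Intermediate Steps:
z(m, Q) = m + m*Q**2 (z(m, Q) = m*Q**2 + m = m + m*Q**2)
23/(-191) + 357/z(4, 6 - 1*(-11)) = 23/(-191) + 357/((4*(1 + (6 - 1*(-11))**2))) = 23*(-1/191) + 357/((4*(1 + (6 + 11)**2))) = -23/191 + 357/((4*(1 + 17**2))) = -23/191 + 357/((4*(1 + 289))) = -23/191 + 357/((4*290)) = -23/191 + 357/1160 = 41507/221560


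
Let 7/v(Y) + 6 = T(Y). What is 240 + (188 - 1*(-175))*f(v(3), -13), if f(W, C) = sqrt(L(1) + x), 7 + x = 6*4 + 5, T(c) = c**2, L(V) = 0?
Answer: 240 + 363*sqrt(22) ≈ 1942.6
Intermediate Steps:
x = 22 (x = -7 + (6*4 + 5) = -7 + (24 + 5) = -7 + 29 = 22)
v(Y) = 7/(-6 + Y**2)
f(W, C) = sqrt(22) (f(W, C) = sqrt(0 + 22) = sqrt(22))
240 + (188 - 1*(-175))*f(v(3), -13) = 240 + (188 - 1*(-175))*sqrt(22) = 240 + (188 + 175)*sqrt(22) = 240 + 363*sqrt(22)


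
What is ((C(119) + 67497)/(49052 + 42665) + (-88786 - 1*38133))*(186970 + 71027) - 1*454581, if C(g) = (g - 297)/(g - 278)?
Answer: -3882278279685025/118561 ≈ -3.2745e+10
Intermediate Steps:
C(g) = (-297 + g)/(-278 + g)
((C(119) + 67497)/(49052 + 42665) + (-88786 - 1*38133))*(186970 + 71027) - 1*454581 = (((-297 + 119)/(-278 + 119) + 67497)/(49052 + 42665) + (-88786 - 1*38133))*(186970 + 71027) - 1*454581 = ((-178/(-159) + 67497)/91717 + (-88786 - 38133))*257997 - 454581 = ((-1/159*(-178) + 67497)*(1/91717) - 126919)*257997 - 454581 = ((178/159 + 67497)*(1/91717) - 126919)*257997 - 454581 = ((10732201/159)*(1/91717) - 126919)*257997 - 454581 = (261761/355683 - 126919)*257997 - 454581 = -45142668916/355683*257997 - 454581 = -3882224384107084/118561 - 454581 = -3882278279685025/118561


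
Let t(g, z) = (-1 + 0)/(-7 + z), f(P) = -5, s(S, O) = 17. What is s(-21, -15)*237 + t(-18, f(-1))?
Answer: 48349/12 ≈ 4029.1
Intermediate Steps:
t(g, z) = -1/(-7 + z)
s(-21, -15)*237 + t(-18, f(-1)) = 17*237 - 1/(-7 - 5) = 4029 - 1/(-12) = 4029 - 1*(-1/12) = 4029 + 1/12 = 48349/12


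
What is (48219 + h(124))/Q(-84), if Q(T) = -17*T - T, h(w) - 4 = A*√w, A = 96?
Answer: 6889/216 + 8*√31/63 ≈ 32.601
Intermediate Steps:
h(w) = 4 + 96*√w
Q(T) = -18*T
(48219 + h(124))/Q(-84) = (48219 + (4 + 96*√124))/((-18*(-84))) = (48219 + (4 + 96*(2*√31)))/1512 = (48219 + (4 + 192*√31))*(1/1512) = (48223 + 192*√31)*(1/1512) = 6889/216 + 8*√31/63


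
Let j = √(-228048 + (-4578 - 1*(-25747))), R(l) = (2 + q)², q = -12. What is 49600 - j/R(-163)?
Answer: 49600 - I*√206879/100 ≈ 49600.0 - 4.5484*I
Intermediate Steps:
R(l) = 100 (R(l) = (2 - 12)² = (-10)² = 100)
j = I*√206879 (j = √(-228048 + (-4578 + 25747)) = √(-228048 + 21169) = √(-206879) = I*√206879 ≈ 454.84*I)
49600 - j/R(-163) = 49600 - I*√206879/100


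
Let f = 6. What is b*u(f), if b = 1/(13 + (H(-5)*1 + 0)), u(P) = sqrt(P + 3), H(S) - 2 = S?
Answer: 3/10 ≈ 0.30000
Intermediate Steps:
H(S) = 2 + S
u(P) = sqrt(3 + P)
b = 1/10 (b = 1/(13 + ((2 - 5)*1 + 0)) = 1/(13 + (-3*1 + 0)) = 1/(13 + (-3 + 0)) = 1/(13 - 3) = 1/10 ≈ 0.10000)
b*u(f) = sqrt(3 + 6)/10 = sqrt(9)/10 = (1/10)*3 = 3/10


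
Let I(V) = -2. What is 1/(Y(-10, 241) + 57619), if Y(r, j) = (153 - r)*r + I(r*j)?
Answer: 1/55987 ≈ 1.7861e-5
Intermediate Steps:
Y(r, j) = -2 + r*(153 - r) (Y(r, j) = (153 - r)*r - 2 = r*(153 - r) - 2 = -2 + r*(153 - r))
1/(Y(-10, 241) + 57619) = 1/((-2 - 1*(-10)² + 153*(-10)) + 57619) = 1/((-2 - 1*100 - 1530) + 57619) = 1/((-2 - 100 - 1530) + 57619) = 1/(-1632 + 57619) = 1/55987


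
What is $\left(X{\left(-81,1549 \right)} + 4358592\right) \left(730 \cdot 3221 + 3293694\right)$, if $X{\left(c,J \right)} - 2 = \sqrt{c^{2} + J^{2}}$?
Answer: $24604367736256 + 5645024 \sqrt{2405962} \approx 2.4613 \cdot 10^{13}$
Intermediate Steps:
$X{\left(c,J \right)} = 2 + \sqrt{J^{2} + c^{2}}$ ($X{\left(c,J \right)} = 2 + \sqrt{c^{2} + J^{2}} = 2 + \sqrt{J^{2} + c^{2}}$)
$\left(X{\left(-81,1549 \right)} + 4358592\right) \left(730 \cdot 3221 + 3293694\right) = \left(\left(2 + \sqrt{1549^{2} + \left(-81\right)^{2}}\right) + 4358592\right) \left(730 \cdot 3221 + 3293694\right) = \left(\left(2 + \sqrt{2399401 + 6561}\right) + 4358592\right) \left(2351330 + 3293694\right) = \left(\left(2 + \sqrt{2405962}\right) + 4358592\right) 5645024 = \left(4358594 + \sqrt{2405962}\right) 5645024 = 24604367736256 + 5645024 \sqrt{2405962}$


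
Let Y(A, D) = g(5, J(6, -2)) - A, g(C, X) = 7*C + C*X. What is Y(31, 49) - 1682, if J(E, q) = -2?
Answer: -1688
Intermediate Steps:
Y(A, D) = 25 - A (Y(A, D) = 5*(7 - 2) - A = 5*5 - A = 25 - A)
Y(31, 49) - 1682 = (25 - 1*31) - 1682 = (25 - 31) - 1682 = -6 - 1682 = -1688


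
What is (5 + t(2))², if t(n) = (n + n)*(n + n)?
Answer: 441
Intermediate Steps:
t(n) = 4*n² (t(n) = (2*n)*(2*n) = 4*n²)
(5 + t(2))² = (5 + 4*2²)² = (5 + 4*4)² = (5 + 16)² = 21² = 441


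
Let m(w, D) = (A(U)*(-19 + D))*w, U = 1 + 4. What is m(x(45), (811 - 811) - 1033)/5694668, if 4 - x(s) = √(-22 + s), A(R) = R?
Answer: -5260/1423667 + 1315*√23/1423667 ≈ 0.00073509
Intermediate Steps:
U = 5
x(s) = 4 - √(-22 + s)
m(w, D) = w*(-95 + 5*D) (m(w, D) = (5*(-19 + D))*w = (-95 + 5*D)*w = w*(-95 + 5*D))
m(x(45), (811 - 811) - 1033)/5694668 = (5*(4 - √(-22 + 45))*(-19 + ((811 - 811) - 1033)))/5694668 = (5*(4 - √23)*(-19 + (0 - 1033)))*(1/5694668) = (5*(4 - √23)*(-19 - 1033))*(1/5694668) = (5*(4 - √23)*(-1052))*(1/5694668) = (-21040 + 5260*√23)*(1/5694668) = -5260/1423667 + 1315*√23/1423667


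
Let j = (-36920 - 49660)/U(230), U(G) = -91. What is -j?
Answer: -6660/7 ≈ -951.43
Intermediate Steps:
j = 6660/7 (j = (-36920 - 49660)/(-91) = -86580*(-1/91) = 6660/7 ≈ 951.43)
-j = -1*6660/7 = -6660/7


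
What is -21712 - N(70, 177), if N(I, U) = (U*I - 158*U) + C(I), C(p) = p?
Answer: -6206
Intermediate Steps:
N(I, U) = I - 158*U + I*U (N(I, U) = (U*I - 158*U) + I = (I*U - 158*U) + I = (-158*U + I*U) + I = I - 158*U + I*U)
-21712 - N(70, 177) = -21712 - (70 - 158*177 + 70*177) = -21712 - (70 - 27966 + 12390) = -21712 - 1*(-15506) = -21712 + 15506 = -6206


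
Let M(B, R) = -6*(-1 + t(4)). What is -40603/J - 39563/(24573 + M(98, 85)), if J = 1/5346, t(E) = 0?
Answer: -5335207197965/24579 ≈ -2.1706e+8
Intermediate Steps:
M(B, R) = 6 (M(B, R) = -6*(-1 + 0) = -6*(-1) = 6)
J = 1/5346 ≈ 0.00018706
-40603/J - 39563/(24573 + M(98, 85)) = -40603/1/5346 - 39563/(24573 + 6) = -40603*5346 - 39563/24579 = -217063638 - 39563*1/24579 = -217063638 - 39563/24579 = -5335207197965/24579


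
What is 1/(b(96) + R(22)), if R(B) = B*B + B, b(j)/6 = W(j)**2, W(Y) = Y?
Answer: 1/55802 ≈ 1.7921e-5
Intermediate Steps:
b(j) = 6*j**2
R(B) = B + B**2 (R(B) = B**2 + B = B + B**2)
1/(b(96) + R(22)) = 1/(6*96**2 + 22*(1 + 22)) = 1/(6*9216 + 22*23) = 1/(55296 + 506) = 1/55802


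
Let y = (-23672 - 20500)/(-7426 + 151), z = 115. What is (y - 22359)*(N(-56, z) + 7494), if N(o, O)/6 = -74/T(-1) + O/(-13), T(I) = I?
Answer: -5556316550904/31525 ≈ -1.7625e+8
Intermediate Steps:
N(o, O) = 444 - 6*O/13 (N(o, O) = 6*(-74/(-1) + O/(-13)) = 6*(-74*(-1) + O*(-1/13)) = 6*(74 - O/13) = 444 - 6*O/13)
y = 14724/2425 (y = -44172/(-7275) = -44172*(-1/7275) = 14724/2425 ≈ 6.0718)
(y - 22359)*(N(-56, z) + 7494) = (14724/2425 - 22359)*((444 - 6/13*115) + 7494) = -54205851*((444 - 690/13) + 7494)/2425 = -54205851*(5082/13 + 7494)/2425 = -54205851/2425*102504/13 = -5556316550904/31525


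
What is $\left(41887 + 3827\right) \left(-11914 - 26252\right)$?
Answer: $-1744720524$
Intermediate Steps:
$\left(41887 + 3827\right) \left(-11914 - 26252\right) = 45714 \left(-38166\right) = -1744720524$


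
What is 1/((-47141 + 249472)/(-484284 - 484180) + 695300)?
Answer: 968464/673372816869 ≈ 1.4382e-6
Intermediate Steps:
1/((-47141 + 249472)/(-484284 - 484180) + 695300) = 1/(202331/(-968464) + 695300) = 1/(202331*(-1/968464) + 695300) = 1/(-202331/968464 + 695300) = 1/(673372816869/968464) = 968464/673372816869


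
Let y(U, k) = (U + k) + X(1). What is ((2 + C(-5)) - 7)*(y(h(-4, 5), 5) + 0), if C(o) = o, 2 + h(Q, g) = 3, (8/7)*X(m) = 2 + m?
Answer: -345/4 ≈ -86.250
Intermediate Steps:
X(m) = 7/4 + 7*m/8 (X(m) = 7*(2 + m)/8 = 7/4 + 7*m/8)
h(Q, g) = 1 (h(Q, g) = -2 + 3 = 1)
y(U, k) = 21/8 + U + k (y(U, k) = (U + k) + (7/4 + (7/8)*1) = (U + k) + (7/4 + 7/8) = (U + k) + 21/8 = 21/8 + U + k)
((2 + C(-5)) - 7)*(y(h(-4, 5), 5) + 0) = ((2 - 5) - 7)*((21/8 + 1 + 5) + 0) = (-3 - 7)*(69/8 + 0) = -10*69/8 = -345/4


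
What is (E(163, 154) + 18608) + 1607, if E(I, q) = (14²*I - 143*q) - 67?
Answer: 30074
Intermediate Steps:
E(I, q) = -67 - 143*q + 196*I (E(I, q) = (196*I - 143*q) - 67 = (-143*q + 196*I) - 67 = -67 - 143*q + 196*I)
(E(163, 154) + 18608) + 1607 = ((-67 - 143*154 + 196*163) + 18608) + 1607 = ((-67 - 22022 + 31948) + 18608) + 1607 = (9859 + 18608) + 1607 = 28467 + 1607 = 30074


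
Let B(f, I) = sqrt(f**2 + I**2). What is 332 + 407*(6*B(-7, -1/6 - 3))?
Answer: 332 + 2035*sqrt(85) ≈ 19094.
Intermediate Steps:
B(f, I) = sqrt(I**2 + f**2)
332 + 407*(6*B(-7, -1/6 - 3)) = 332 + 407*(6*sqrt((-1/6 - 3)**2 + (-7)**2)) = 332 + 407*(6*sqrt((-1*1/6 - 3)**2 + 49)) = 332 + 407*(6*sqrt((-1/6 - 3)**2 + 49)) = 332 + 407*(6*sqrt((-19/6)**2 + 49)) = 332 + 407*(6*sqrt(361/36 + 49)) = 332 + 407*(6*sqrt(2125/36)) = 332 + 407*(6*(5*sqrt(85)/6)) = 332 + 407*(5*sqrt(85)) = 332 + 2035*sqrt(85)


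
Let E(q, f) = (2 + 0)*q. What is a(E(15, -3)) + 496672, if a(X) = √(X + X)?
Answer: 496672 + 2*√15 ≈ 4.9668e+5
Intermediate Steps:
E(q, f) = 2*q
a(X) = √2*√X (a(X) = √(2*X) = √2*√X)
a(E(15, -3)) + 496672 = √2*√(2*15) + 496672 = √2*√30 + 496672 = 2*√15 + 496672 = 496672 + 2*√15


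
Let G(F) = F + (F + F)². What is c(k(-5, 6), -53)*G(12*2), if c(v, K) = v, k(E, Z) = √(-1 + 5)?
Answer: 4656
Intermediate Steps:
k(E, Z) = 2 (k(E, Z) = √4 = 2)
G(F) = F + 4*F² (G(F) = F + (2*F)² = F + 4*F²)
c(k(-5, 6), -53)*G(12*2) = 2*((12*2)*(1 + 4*(12*2))) = 2*(24*(1 + 4*24)) = 2*(24*(1 + 96)) = 2*(24*97) = 2*2328 = 4656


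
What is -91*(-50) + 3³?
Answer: 4577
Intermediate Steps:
-91*(-50) + 3³ = 4550 + 27 = 4577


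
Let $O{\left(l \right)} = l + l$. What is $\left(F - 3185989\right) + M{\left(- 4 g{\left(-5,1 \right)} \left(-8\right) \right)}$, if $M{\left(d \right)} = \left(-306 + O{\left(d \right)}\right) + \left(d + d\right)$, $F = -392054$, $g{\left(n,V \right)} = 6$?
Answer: $-3577581$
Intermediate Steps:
$O{\left(l \right)} = 2 l$
$M{\left(d \right)} = -306 + 4 d$ ($M{\left(d \right)} = \left(-306 + 2 d\right) + \left(d + d\right) = \left(-306 + 2 d\right) + 2 d = -306 + 4 d$)
$\left(F - 3185989\right) + M{\left(- 4 g{\left(-5,1 \right)} \left(-8\right) \right)} = \left(-392054 - 3185989\right) - \left(306 - 4 \left(-4\right) 6 \left(-8\right)\right) = -3578043 - \left(306 - 4 \left(\left(-24\right) \left(-8\right)\right)\right) = -3578043 + \left(-306 + 4 \cdot 192\right) = -3578043 + \left(-306 + 768\right) = -3578043 + 462 = -3577581$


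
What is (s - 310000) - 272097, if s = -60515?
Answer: -642612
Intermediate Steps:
(s - 310000) - 272097 = (-60515 - 310000) - 272097 = -370515 - 272097 = -642612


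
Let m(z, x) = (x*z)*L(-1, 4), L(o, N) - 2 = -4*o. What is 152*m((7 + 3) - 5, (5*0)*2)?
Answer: 0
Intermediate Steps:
L(o, N) = 2 - 4*o
m(z, x) = 6*x*z (m(z, x) = (x*z)*(2 - 4*(-1)) = (x*z)*(2 + 4) = (x*z)*6 = 6*x*z)
152*m((7 + 3) - 5, (5*0)*2) = 152*(6*((5*0)*2)*((7 + 3) - 5)) = 152*(6*(0*2)*(10 - 5)) = 152*(6*0*5) = 152*0 = 0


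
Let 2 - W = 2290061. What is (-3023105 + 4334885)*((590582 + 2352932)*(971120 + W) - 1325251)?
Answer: -5092745449126746660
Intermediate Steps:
W = -2290059 (W = 2 - 1*2290061 = 2 - 2290061 = -2290059)
(-3023105 + 4334885)*((590582 + 2352932)*(971120 + W) - 1325251) = (-3023105 + 4334885)*((590582 + 2352932)*(971120 - 2290059) - 1325251) = 1311780*(2943514*(-1318939) - 1325251) = 1311780*(-3882315411646 - 1325251) = 1311780*(-3882316736897) = -5092745449126746660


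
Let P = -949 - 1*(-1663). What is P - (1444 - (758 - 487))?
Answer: -459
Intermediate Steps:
P = 714 (P = -949 + 1663 = 714)
P - (1444 - (758 - 487)) = 714 - (1444 - (758 - 487)) = 714 - (1444 - 1*271) = 714 - (1444 - 271) = 714 - 1*1173 = 714 - 1173 = -459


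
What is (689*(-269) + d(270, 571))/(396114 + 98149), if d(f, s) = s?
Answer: -184770/494263 ≈ -0.37383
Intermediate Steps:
(689*(-269) + d(270, 571))/(396114 + 98149) = (689*(-269) + 571)/(396114 + 98149) = (-185341 + 571)/494263 = -184770*1/494263 = -184770/494263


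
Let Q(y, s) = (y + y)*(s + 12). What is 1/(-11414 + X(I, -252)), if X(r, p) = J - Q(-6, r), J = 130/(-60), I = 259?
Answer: -6/48985 ≈ -0.00012249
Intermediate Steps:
J = -13/6 (J = 130*(-1/60) = -13/6 ≈ -2.1667)
Q(y, s) = 2*y*(12 + s) (Q(y, s) = (2*y)*(12 + s) = 2*y*(12 + s))
X(r, p) = 851/6 + 12*r (X(r, p) = -13/6 - 2*(-6)*(12 + r) = -13/6 - (-144 - 12*r) = -13/6 + (144 + 12*r) = 851/6 + 12*r)
1/(-11414 + X(I, -252)) = 1/(-11414 + (851/6 + 12*259)) = 1/(-11414 + (851/6 + 3108)) = 1/(-11414 + 19499/6) = 1/(-48985/6) = -6/48985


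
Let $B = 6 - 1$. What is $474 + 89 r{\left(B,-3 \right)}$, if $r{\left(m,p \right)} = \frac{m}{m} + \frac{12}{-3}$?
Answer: $207$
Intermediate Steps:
$B = 5$ ($B = 6 - 1 = 5$)
$r{\left(m,p \right)} = -3$ ($r{\left(m,p \right)} = 1 + 12 \left(- \frac{1}{3}\right) = 1 - 4 = -3$)
$474 + 89 r{\left(B,-3 \right)} = 474 + 89 \left(-3\right) = 474 - 267 = 207$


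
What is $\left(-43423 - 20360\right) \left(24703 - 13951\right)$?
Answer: $-685794816$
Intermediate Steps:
$\left(-43423 - 20360\right) \left(24703 - 13951\right) = \left(-63783\right) 10752 = -685794816$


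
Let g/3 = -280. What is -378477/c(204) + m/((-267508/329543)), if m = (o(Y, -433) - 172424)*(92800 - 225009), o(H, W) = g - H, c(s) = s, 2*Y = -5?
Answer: -256657598821184803/9095272 ≈ -2.8219e+10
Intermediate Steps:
Y = -5/2 (Y = (½)*(-5) = -5/2 ≈ -2.5000)
g = -840 (g = 3*(-280) = -840)
o(H, W) = -840 - H
m = 45813459307/2 (m = ((-840 - 1*(-5/2)) - 172424)*(92800 - 225009) = ((-840 + 5/2) - 172424)*(-132209) = (-1675/2 - 172424)*(-132209) = -346523/2*(-132209) = 45813459307/2 ≈ 2.2907e+10)
-378477/c(204) + m/((-267508/329543)) = -378477/204 + 45813459307/(2*((-267508/329543))) = -378477*1/204 + 45813459307/(2*((-267508*1/329543))) = -126159/68 + 45813459307/(2*(-267508/329543)) = -126159/68 + (45813459307/2)*(-329543/267508) = -126159/68 - 15097504820406701/535016 = -256657598821184803/9095272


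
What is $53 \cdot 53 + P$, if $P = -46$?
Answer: $2763$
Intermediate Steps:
$53 \cdot 53 + P = 53 \cdot 53 - 46 = 2809 - 46 = 2763$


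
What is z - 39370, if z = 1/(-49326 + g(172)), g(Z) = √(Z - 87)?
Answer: -95789343548996/2433054191 - √85/2433054191 ≈ -39370.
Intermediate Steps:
g(Z) = √(-87 + Z)
z = 1/(-49326 + √85) (z = 1/(-49326 + √(-87 + 172)) = 1/(-49326 + √85) ≈ -2.0277e-5)
z - 39370 = (-49326/2433054191 - √85/2433054191) - 39370 = -95789343548996/2433054191 - √85/2433054191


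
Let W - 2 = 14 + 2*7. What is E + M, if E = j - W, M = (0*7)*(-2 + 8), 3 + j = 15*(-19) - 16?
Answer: -334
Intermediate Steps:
j = -304 (j = -3 + (15*(-19) - 16) = -3 + (-285 - 16) = -3 - 301 = -304)
W = 30 (W = 2 + (14 + 2*7) = 2 + (14 + 14) = 2 + 28 = 30)
M = 0 (M = 0*6 = 0)
E = -334 (E = -304 - 1*30 = -304 - 30 = -334)
E + M = -334 + 0 = -334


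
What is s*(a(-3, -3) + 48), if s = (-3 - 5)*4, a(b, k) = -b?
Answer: -1632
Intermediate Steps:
s = -32 (s = -8*4 = -32)
s*(a(-3, -3) + 48) = -32*(-1*(-3) + 48) = -32*(3 + 48) = -32*51 = -1632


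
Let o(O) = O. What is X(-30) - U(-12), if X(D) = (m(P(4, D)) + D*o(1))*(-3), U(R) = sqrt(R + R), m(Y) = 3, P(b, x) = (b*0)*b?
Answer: 81 - 2*I*sqrt(6) ≈ 81.0 - 4.899*I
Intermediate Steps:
P(b, x) = 0 (P(b, x) = 0*b = 0)
U(R) = sqrt(2)*sqrt(R) (U(R) = sqrt(2*R) = sqrt(2)*sqrt(R))
X(D) = -9 - 3*D (X(D) = (3 + D*1)*(-3) = (3 + D)*(-3) = -9 - 3*D)
X(-30) - U(-12) = (-9 - 3*(-30)) - sqrt(2)*sqrt(-12) = (-9 + 90) - sqrt(2)*2*I*sqrt(3) = 81 - 2*I*sqrt(6)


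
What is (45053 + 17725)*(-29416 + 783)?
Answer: -1797522474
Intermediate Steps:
(45053 + 17725)*(-29416 + 783) = 62778*(-28633) = -1797522474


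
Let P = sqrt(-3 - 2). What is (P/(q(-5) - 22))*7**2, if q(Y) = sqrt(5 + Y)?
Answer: -49*I*sqrt(5)/22 ≈ -4.9803*I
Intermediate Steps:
P = I*sqrt(5) (P = sqrt(-5) = I*sqrt(5) ≈ 2.2361*I)
(P/(q(-5) - 22))*7**2 = ((I*sqrt(5))/(sqrt(5 - 5) - 22))*7**2 = ((I*sqrt(5))/(sqrt(0) - 22))*49 = ((I*sqrt(5))/(0 - 22))*49 = ((I*sqrt(5))/(-22))*49 = -I*sqrt(5)/22*49 = -49*I*sqrt(5)/22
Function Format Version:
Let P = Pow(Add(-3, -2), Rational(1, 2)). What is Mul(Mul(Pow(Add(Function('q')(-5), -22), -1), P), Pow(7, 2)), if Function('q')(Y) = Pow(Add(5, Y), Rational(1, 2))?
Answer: Mul(Rational(-49, 22), I, Pow(5, Rational(1, 2))) ≈ Mul(-4.9803, I)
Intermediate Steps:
P = Mul(I, Pow(5, Rational(1, 2))) (P = Pow(-5, Rational(1, 2)) = Mul(I, Pow(5, Rational(1, 2))) ≈ Mul(2.2361, I))
Mul(Mul(Pow(Add(Function('q')(-5), -22), -1), P), Pow(7, 2)) = Mul(Mul(Pow(Add(Pow(Add(5, -5), Rational(1, 2)), -22), -1), Mul(I, Pow(5, Rational(1, 2)))), Pow(7, 2)) = Mul(Mul(Pow(Add(Pow(0, Rational(1, 2)), -22), -1), Mul(I, Pow(5, Rational(1, 2)))), 49) = Mul(Mul(Pow(Add(0, -22), -1), Mul(I, Pow(5, Rational(1, 2)))), 49) = Mul(Mul(Pow(-22, -1), Mul(I, Pow(5, Rational(1, 2)))), 49) = Mul(Mul(Rational(-1, 22), Mul(I, Pow(5, Rational(1, 2)))), 49) = Mul(Mul(Rational(-1, 22), I, Pow(5, Rational(1, 2))), 49) = Mul(Rational(-49, 22), I, Pow(5, Rational(1, 2)))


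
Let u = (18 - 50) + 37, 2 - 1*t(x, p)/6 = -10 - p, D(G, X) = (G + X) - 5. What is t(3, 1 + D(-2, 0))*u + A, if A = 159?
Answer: 339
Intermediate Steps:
D(G, X) = -5 + G + X
t(x, p) = 72 + 6*p (t(x, p) = 12 - 6*(-10 - p) = 12 + (60 + 6*p) = 72 + 6*p)
u = 5 (u = -32 + 37 = 5)
t(3, 1 + D(-2, 0))*u + A = (72 + 6*(1 + (-5 - 2 + 0)))*5 + 159 = (72 + 6*(1 - 7))*5 + 159 = (72 + 6*(-6))*5 + 159 = (72 - 36)*5 + 159 = 36*5 + 159 = 180 + 159 = 339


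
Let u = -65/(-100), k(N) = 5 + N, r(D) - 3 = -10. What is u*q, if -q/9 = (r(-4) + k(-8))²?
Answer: -585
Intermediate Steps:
r(D) = -7 (r(D) = 3 - 10 = -7)
u = 13/20 (u = -65*(-1/100) = 13/20 ≈ 0.65000)
q = -900 (q = -9*(-7 + (5 - 8))² = -9*(-7 - 3)² = -9*(-10)² = -9*100 = -900)
u*q = (13/20)*(-900) = -585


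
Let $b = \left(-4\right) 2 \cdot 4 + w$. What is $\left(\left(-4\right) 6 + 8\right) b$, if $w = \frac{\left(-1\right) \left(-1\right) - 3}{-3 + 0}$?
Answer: $\frac{1504}{3} \approx 501.33$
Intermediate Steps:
$w = \frac{2}{3}$ ($w = \frac{1 - 3}{-3} = \left(-2\right) \left(- \frac{1}{3}\right) = \frac{2}{3} \approx 0.66667$)
$b = - \frac{94}{3}$ ($b = \left(-4\right) 2 \cdot 4 + \frac{2}{3} = \left(-8\right) 4 + \frac{2}{3} = -32 + \frac{2}{3} = - \frac{94}{3} \approx -31.333$)
$\left(\left(-4\right) 6 + 8\right) b = \left(\left(-4\right) 6 + 8\right) \left(- \frac{94}{3}\right) = \left(-24 + 8\right) \left(- \frac{94}{3}\right) = \left(-16\right) \left(- \frac{94}{3}\right) = \frac{1504}{3}$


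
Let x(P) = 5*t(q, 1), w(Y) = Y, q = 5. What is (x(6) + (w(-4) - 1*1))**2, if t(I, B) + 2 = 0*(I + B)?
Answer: 225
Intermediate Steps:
t(I, B) = -2 (t(I, B) = -2 + 0*(I + B) = -2 + 0*(B + I) = -2 + 0 = -2)
x(P) = -10 (x(P) = 5*(-2) = -10)
(x(6) + (w(-4) - 1*1))**2 = (-10 + (-4 - 1*1))**2 = (-10 + (-4 - 1))**2 = (-10 - 5)**2 = (-15)**2 = 225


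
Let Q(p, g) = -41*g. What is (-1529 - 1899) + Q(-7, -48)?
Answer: -1460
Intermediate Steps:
(-1529 - 1899) + Q(-7, -48) = (-1529 - 1899) - 41*(-48) = -3428 + 1968 = -1460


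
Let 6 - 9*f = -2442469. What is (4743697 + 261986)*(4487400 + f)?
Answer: 23820974737025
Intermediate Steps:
f = 2442475/9 (f = ⅔ - ⅑*(-2442469) = ⅔ + 2442469/9 = 2442475/9 ≈ 2.7139e+5)
(4743697 + 261986)*(4487400 + f) = (4743697 + 261986)*(4487400 + 2442475/9) = 5005683*(42829075/9) = 23820974737025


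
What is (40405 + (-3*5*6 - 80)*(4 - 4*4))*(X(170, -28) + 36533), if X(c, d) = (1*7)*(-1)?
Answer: 1550346070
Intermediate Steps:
X(c, d) = -7 (X(c, d) = 7*(-1) = -7)
(40405 + (-3*5*6 - 80)*(4 - 4*4))*(X(170, -28) + 36533) = (40405 + (-3*5*6 - 80)*(4 - 4*4))*(-7 + 36533) = (40405 + (-15*6 - 80)*(4 - 16))*36526 = (40405 + (-90 - 80)*(-12))*36526 = (40405 - 170*(-12))*36526 = (40405 + 2040)*36526 = 42445*36526 = 1550346070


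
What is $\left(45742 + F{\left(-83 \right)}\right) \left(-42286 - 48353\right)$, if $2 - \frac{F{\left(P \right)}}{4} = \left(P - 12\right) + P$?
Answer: $-4211269218$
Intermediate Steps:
$F{\left(P \right)} = 56 - 8 P$ ($F{\left(P \right)} = 8 - 4 \left(\left(P - 12\right) + P\right) = 8 - 4 \left(\left(-12 + P\right) + P\right) = 8 - 4 \left(-12 + 2 P\right) = 8 - \left(-48 + 8 P\right) = 56 - 8 P$)
$\left(45742 + F{\left(-83 \right)}\right) \left(-42286 - 48353\right) = \left(45742 + \left(56 - -664\right)\right) \left(-42286 - 48353\right) = \left(45742 + \left(56 + 664\right)\right) \left(-90639\right) = \left(45742 + 720\right) \left(-90639\right) = 46462 \left(-90639\right) = -4211269218$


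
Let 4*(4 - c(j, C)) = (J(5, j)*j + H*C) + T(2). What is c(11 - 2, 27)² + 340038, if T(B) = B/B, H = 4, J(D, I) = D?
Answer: 1364913/4 ≈ 3.4123e+5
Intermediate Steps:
T(B) = 1
c(j, C) = 15/4 - C - 5*j/4 (c(j, C) = 4 - ((5*j + 4*C) + 1)/4 = 4 - ((4*C + 5*j) + 1)/4 = 4 - (1 + 4*C + 5*j)/4 = 4 + (-¼ - C - 5*j/4) = 15/4 - C - 5*j/4)
c(11 - 2, 27)² + 340038 = (15/4 - 1*27 - 5*(11 - 2)/4)² + 340038 = (15/4 - 27 - 5/4*9)² + 340038 = (15/4 - 27 - 45/4)² + 340038 = (-69/2)² + 340038 = 4761/4 + 340038 = 1364913/4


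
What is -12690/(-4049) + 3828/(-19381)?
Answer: 230445318/78473669 ≈ 2.9366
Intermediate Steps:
-12690/(-4049) + 3828/(-19381) = -12690*(-1/4049) + 3828*(-1/19381) = 12690/4049 - 3828/19381 = 230445318/78473669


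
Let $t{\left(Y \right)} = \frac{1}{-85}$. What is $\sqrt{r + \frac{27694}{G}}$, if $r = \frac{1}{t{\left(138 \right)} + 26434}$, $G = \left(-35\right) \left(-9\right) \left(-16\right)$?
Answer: $\frac{i \sqrt{543715193432344010}}{314564460} \approx 2.3441 i$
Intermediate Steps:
$G = -5040$ ($G = 315 \left(-16\right) = -5040$)
$t{\left(Y \right)} = - \frac{1}{85}$
$r = \frac{85}{2246889}$ ($r = \frac{1}{- \frac{1}{85} + 26434} = \frac{1}{\frac{2246889}{85}} = \frac{85}{2246889} \approx 3.783 \cdot 10^{-5}$)
$\sqrt{r + \frac{27694}{G}} = \sqrt{\frac{85}{2246889} + \frac{27694}{-5040}} = \sqrt{\frac{85}{2246889} + 27694 \left(- \frac{1}{5040}\right)} = \sqrt{\frac{85}{2246889} - \frac{13847}{2520}} = \sqrt{- \frac{10370819261}{1887386760}} = \frac{i \sqrt{543715193432344010}}{314564460}$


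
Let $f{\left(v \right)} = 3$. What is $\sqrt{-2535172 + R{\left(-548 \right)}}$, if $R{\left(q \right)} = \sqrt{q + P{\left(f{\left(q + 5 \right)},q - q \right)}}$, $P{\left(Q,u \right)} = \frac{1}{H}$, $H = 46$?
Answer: $\frac{\sqrt{-5364423952 + 46 i \sqrt{1159522}}}{46} \approx 0.007351 + 1592.2 i$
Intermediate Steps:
$P{\left(Q,u \right)} = \frac{1}{46}$
$R{\left(q \right)} = \sqrt{\frac{1}{46} + q}$ ($R{\left(q \right)} = \sqrt{q + \frac{1}{46}} = \sqrt{\frac{1}{46} + q}$)
$\sqrt{-2535172 + R{\left(-548 \right)}} = \sqrt{-2535172 + \frac{\sqrt{46 + 2116 \left(-548\right)}}{46}} = \sqrt{-2535172 + \frac{\sqrt{46 - 1159568}}{46}} = \sqrt{-2535172 + \frac{\sqrt{-1159522}}{46}} = \sqrt{-2535172 + \frac{i \sqrt{1159522}}{46}}$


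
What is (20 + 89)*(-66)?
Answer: -7194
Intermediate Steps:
(20 + 89)*(-66) = 109*(-66) = -7194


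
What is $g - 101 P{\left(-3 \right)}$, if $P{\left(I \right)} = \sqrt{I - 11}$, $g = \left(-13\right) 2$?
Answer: $-26 - 101 i \sqrt{14} \approx -26.0 - 377.91 i$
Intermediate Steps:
$g = -26$
$P{\left(I \right)} = \sqrt{-11 + I}$
$g - 101 P{\left(-3 \right)} = -26 - 101 \sqrt{-11 - 3} = -26 - 101 \sqrt{-14} = -26 - 101 i \sqrt{14}$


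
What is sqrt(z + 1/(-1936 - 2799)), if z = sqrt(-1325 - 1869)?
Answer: sqrt(-4735 + 22420225*I*sqrt(3194))/4735 ≈ 5.3158 + 5.3158*I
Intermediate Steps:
z = I*sqrt(3194) (z = sqrt(-3194) = I*sqrt(3194) ≈ 56.516*I)
sqrt(z + 1/(-1936 - 2799)) = sqrt(I*sqrt(3194) + 1/(-1936 - 2799)) = sqrt(I*sqrt(3194) + 1/(-4735)) = sqrt(I*sqrt(3194) - 1/4735) = sqrt(-1/4735 + I*sqrt(3194))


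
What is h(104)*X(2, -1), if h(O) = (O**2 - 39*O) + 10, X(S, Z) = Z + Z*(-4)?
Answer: 20310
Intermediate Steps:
X(S, Z) = -3*Z (X(S, Z) = Z - 4*Z = -3*Z)
h(O) = 10 + O**2 - 39*O
h(104)*X(2, -1) = (10 + 104**2 - 39*104)*(-3*(-1)) = (10 + 10816 - 4056)*3 = 6770*3 = 20310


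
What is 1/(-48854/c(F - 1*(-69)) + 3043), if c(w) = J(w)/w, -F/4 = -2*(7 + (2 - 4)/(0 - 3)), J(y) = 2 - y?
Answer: 385/20273469 ≈ 1.8990e-5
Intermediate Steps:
F = 184/3 (F = -(-8)*(7 + (2 - 4)/(0 - 3)) = -(-8)*(7 - 2/(-3)) = -(-8)*(7 - 2*(-⅓)) = -(-8)*(7 + ⅔) = -(-8)*23/3 = -4*(-46/3) = 184/3 ≈ 61.333)
c(w) = (2 - w)/w
1/(-48854/c(F - 1*(-69)) + 3043) = 1/(-48854*(184/3 - 1*(-69))/(2 - (184/3 - 1*(-69))) + 3043) = 1/(-48854*(184/3 + 69)/(2 - (184/3 + 69)) + 3043) = 1/(-48854*391/(3*(2 - 1*391/3)) + 3043) = 1/(-48854*391/(3*(2 - 391/3)) + 3043) = 1/(-48854/((3/391)*(-385/3)) + 3043) = 1/(-48854/(-385/391) + 3043) = 1/(-48854*(-391/385) + 3043) = 1/(19101914/385 + 3043) = 1/(20273469/385) = 385/20273469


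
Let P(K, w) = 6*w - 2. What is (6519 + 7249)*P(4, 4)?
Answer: 302896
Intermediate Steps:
P(K, w) = -2 + 6*w
(6519 + 7249)*P(4, 4) = (6519 + 7249)*(-2 + 6*4) = 13768*(-2 + 24) = 13768*22 = 302896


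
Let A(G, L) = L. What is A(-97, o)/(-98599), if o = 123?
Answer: -123/98599 ≈ -0.0012475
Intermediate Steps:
A(-97, o)/(-98599) = 123/(-98599) = 123*(-1/98599) = -123/98599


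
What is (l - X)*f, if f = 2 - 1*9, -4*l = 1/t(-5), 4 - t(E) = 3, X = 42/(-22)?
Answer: -511/44 ≈ -11.614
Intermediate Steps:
X = -21/11 (X = 42*(-1/22) = -21/11 ≈ -1.9091)
t(E) = 1 (t(E) = 4 - 1*3 = 4 - 3 = 1)
l = -¼ (l = -¼/1 = -¼*1 = -¼ ≈ -0.25000)
f = -7 (f = 2 - 9 = -7)
(l - X)*f = (-¼ - 1*(-21/11))*(-7) = (-¼ + 21/11)*(-7) = (73/44)*(-7) = -511/44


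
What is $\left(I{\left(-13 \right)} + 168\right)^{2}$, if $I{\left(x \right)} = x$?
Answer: $24025$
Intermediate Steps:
$\left(I{\left(-13 \right)} + 168\right)^{2} = \left(-13 + 168\right)^{2} = 155^{2} = 24025$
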